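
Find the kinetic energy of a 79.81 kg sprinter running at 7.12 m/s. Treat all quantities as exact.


KE = 0.5 * m * v^2
KE = 0.5 * 79.81 * 7.12^2
KE = 0.5 * 79.81 * 50.6944 = 2022.96 J

2022.96 J


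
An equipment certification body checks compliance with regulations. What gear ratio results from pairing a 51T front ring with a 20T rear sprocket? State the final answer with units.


GR = front_teeth / rear_teeth
GR = 51 / 20
GR = 2.55

2.55


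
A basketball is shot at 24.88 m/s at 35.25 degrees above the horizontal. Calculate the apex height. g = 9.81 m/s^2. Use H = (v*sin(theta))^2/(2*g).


H = (v*sin(theta))^2 / (2*g)
vy = v*sin(theta) = 24.88 * sin(35.25 deg) = 14.3594 m/s
H = vy^2 / (2*g) = 206.1916 / (2*9.81)
H = 206.1916 / 19.62 = 10.5093 m

10.5093 m


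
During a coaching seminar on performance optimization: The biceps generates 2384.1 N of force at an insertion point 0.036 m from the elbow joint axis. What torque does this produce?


tau = F * d
tau = 2384.1 * 0.036
tau = 85.8276 N*m

85.8276 N*m


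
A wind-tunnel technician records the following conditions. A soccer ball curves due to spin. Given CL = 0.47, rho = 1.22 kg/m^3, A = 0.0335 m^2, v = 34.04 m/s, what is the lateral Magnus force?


FM = 0.5 * CL * rho * A * v^2
FM = 0.5 * 0.47 * 1.22 * 0.0335 * 34.04^2
v^2 = 1158.7216
FM = 0.5 * 0.47 * 1.22 * 0.0335 * 1158.7216 = 11.1289 N

11.1289 N


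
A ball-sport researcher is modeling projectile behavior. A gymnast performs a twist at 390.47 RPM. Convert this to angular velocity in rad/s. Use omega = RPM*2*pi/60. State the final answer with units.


omega = RPM * 2 * pi / 60
omega = 390.47 * 2 * 3.14159 / 60
omega = 2453.3954 / 60 = 40.8899 rad/s

40.8899 rad/s


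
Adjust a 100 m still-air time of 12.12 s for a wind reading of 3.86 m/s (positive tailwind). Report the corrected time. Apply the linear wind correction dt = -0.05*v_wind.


dt = -0.05 * v_wind = -0.05 * 3.86 = -0.193 s
t_corrected = t_still + dt = 12.12 + (-0.193)
t_corrected = 11.927 s

11.927 s


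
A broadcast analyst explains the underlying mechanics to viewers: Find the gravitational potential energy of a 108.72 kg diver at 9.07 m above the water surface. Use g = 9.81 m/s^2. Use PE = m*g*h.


PE = m * g * h
PE = 108.72 * 9.81 * 9.07
PE = 1066.5432 * 9.07 = 9673.5468 J

9673.5468 J


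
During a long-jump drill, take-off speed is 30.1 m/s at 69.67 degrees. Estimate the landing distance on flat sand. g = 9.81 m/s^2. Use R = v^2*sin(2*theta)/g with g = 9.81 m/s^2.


R = v^2 * sin(2*theta) / g
Convert angle to radians: theta = 69.67 deg = 1.216 rad
sin(2*theta) = sin(2.4319) = 0.6516
R = 30.1^2 * 0.6516 / 9.81
R = 906.01 * 0.6516 / 9.81 = 60.1761 m

60.1761 m


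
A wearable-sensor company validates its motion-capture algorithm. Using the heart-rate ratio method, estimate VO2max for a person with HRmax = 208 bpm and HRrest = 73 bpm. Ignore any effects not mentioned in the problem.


VO2max = 15.3 * HRmax / HRrest
VO2max = 15.3 * 208 / 73
VO2max = 3182.4 / 73 = 43.5945 mL/kg/min

43.5945 mL/kg/min


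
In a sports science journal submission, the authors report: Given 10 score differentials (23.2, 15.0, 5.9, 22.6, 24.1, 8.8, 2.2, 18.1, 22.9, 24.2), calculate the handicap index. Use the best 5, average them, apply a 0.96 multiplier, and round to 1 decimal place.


All differentials: 23.2, 15.0, 5.9, 22.6, 24.1, 8.8, 2.2, 18.1, 22.9, 24.2
Sorted: 2.2, 5.9, 8.8, 15.0, 18.1, 22.6, 22.9, 23.2, 24.1, 24.2
Best 5: 2.2, 5.9, 8.8, 15.0, 18.1
Average of best = 50 / 5 = 10
Raw index = 10 * 0.96 = 9.6
Handicap index = round(9.6, 1) = 9.6

9.6


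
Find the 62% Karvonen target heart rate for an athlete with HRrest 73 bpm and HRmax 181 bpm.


Target = HRrest + pct*(HRmax - HRrest)
Heart rate reserve = HRmax - HRrest = 181 - 73 = 108 bpm
Fraction = 62% = 0.62
Target = 73 + 0.62 * 108
Target = 73 + 66.96 = 139.96 bpm

139.96 bpm


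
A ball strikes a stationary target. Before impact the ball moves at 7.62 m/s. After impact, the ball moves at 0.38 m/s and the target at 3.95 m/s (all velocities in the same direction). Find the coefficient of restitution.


e = (v2_after - v1_after) / (v1_before - v2_before)
Numerator = 3.95 - 0.38 = 3.57
Denominator = 7.62 - 0 = 7.62
e = 3.57 / 7.62 = 0.4685

0.4685


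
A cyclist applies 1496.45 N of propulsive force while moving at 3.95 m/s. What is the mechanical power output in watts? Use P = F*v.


P = F * v
P = 1496.45 * 3.95
P = 5910.9775 W

5910.9775 W


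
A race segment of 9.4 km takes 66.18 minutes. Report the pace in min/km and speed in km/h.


Pace = time / distance = 66.18 min / 9.4 km = 7.0404 min/km
Speed = distance / time_in_hours = 9.4 / 1.103 hr
Speed = 8.5222 km/h

7.0404 min/km, 8.5222 km/h


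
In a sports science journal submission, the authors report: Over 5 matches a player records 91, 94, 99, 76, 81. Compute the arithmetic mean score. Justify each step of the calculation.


Average = sum / n
Sum = 441
Average = 441 / 5 = 88.2

88.2


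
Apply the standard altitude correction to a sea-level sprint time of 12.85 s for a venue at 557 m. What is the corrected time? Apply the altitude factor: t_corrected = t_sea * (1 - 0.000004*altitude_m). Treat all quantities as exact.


Correction factor = 1 - 0.000004 * 557 = 0.997772
t_corrected = t_sea * factor = 12.85 * 0.997772
t_corrected = 12.8214 s

12.8214 s


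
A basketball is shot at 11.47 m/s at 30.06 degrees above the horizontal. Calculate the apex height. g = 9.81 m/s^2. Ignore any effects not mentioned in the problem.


H = (v*sin(theta))^2 / (2*g)
vy = v*sin(theta) = 11.47 * sin(30.06 deg) = 5.7454 m/s
H = vy^2 / (2*g) = 33.0096 / (2*9.81)
H = 33.0096 / 19.62 = 1.6824 m

1.6824 m


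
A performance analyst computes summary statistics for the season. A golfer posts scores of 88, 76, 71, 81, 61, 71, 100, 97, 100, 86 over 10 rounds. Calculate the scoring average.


Average = sum / n
Sum = 831
Average = 831 / 10 = 83.1

83.1


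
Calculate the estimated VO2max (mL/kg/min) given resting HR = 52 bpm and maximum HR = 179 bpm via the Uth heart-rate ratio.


VO2max = 15.3 * HRmax / HRrest
VO2max = 15.3 * 179 / 52
VO2max = 2738.7 / 52 = 52.6673 mL/kg/min

52.6673 mL/kg/min


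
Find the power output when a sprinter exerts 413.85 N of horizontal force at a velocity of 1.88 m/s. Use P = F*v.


P = F * v
P = 413.85 * 1.88
P = 778.038 W

778.038 W


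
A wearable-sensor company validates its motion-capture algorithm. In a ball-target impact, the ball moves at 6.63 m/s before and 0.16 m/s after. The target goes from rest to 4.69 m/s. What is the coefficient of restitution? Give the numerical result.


e = (v2_after - v1_after) / (v1_before - v2_before)
Numerator = 4.69 - 0.16 = 4.53
Denominator = 6.63 - 0 = 6.63
e = 4.53 / 6.63 = 0.6833

0.6833


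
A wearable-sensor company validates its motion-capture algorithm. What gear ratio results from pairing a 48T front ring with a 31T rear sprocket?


GR = front_teeth / rear_teeth
GR = 48 / 31
GR = 1.5484

1.5484


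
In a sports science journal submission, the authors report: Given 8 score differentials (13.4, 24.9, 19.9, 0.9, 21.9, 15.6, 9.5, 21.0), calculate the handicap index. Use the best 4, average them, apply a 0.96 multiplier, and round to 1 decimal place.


All differentials: 13.4, 24.9, 19.9, 0.9, 21.9, 15.6, 9.5, 21.0
Sorted: 0.9, 9.5, 13.4, 15.6, 19.9, 21.0, 21.9, 24.9
Best 4: 0.9, 9.5, 13.4, 15.6
Average of best = 39.4 / 4 = 9.85
Raw index = 9.85 * 0.96 = 9.456
Handicap index = round(9.456, 1) = 9.5

9.5


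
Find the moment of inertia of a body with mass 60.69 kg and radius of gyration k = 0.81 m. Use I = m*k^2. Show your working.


I = m * k^2
I = 60.69 * 0.81^2
I = 60.69 * 0.6561 = 39.8187 kg*m^2

39.8187 kg*m^2


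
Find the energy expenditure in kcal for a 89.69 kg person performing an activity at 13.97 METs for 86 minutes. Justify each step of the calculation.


kcal = MET * mass * time_hr
Convert time: 86 min = 1.4333 hr
kcal = 13.97 * 89.69 * 1.4333
kcal = 1795.9227 kcal

1795.9227 kcal


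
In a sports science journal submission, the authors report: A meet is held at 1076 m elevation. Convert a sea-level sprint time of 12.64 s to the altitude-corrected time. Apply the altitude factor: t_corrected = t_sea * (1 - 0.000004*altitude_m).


Correction factor = 1 - 0.000004 * 1076 = 0.995696
t_corrected = t_sea * factor = 12.64 * 0.995696
t_corrected = 12.5856 s

12.5856 s


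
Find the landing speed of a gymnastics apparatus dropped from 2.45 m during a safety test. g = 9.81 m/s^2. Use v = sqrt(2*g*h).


v = sqrt(2 * g * h)
v = sqrt(2 * 9.81 * 2.45)
v = sqrt(48.069) = 6.9332 m/s

6.9332 m/s


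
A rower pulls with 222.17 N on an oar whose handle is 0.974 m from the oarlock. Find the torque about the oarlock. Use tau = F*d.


tau = F * d
tau = 222.17 * 0.974
tau = 216.3936 N*m

216.3936 N*m


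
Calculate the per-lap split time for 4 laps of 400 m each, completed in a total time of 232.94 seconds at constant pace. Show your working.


Split time = total_time / n_laps = 232.94 / 4
Split time = 58.235 s per lap

58.235 s


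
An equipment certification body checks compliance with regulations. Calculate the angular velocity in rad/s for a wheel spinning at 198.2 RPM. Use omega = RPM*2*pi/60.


omega = RPM * 2 * pi / 60
omega = 198.2 * 2 * 3.14159 / 60
omega = 1245.3273 / 60 = 20.7555 rad/s

20.7555 rad/s


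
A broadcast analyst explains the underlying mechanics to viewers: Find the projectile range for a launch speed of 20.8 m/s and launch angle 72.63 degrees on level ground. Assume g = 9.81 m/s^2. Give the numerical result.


R = v^2 * sin(2*theta) / g
Convert angle to radians: theta = 72.63 deg = 1.2676 rad
sin(2*theta) = sin(2.5353) = 0.5699
R = 20.8^2 * 0.5699 / 9.81
R = 432.64 * 0.5699 / 9.81 = 25.1316 m

25.1316 m


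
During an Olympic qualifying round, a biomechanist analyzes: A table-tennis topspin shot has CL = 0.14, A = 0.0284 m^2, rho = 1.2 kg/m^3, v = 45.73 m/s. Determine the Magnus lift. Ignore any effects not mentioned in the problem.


FM = 0.5 * CL * rho * A * v^2
FM = 0.5 * 0.14 * 1.2 * 0.0284 * 45.73^2
v^2 = 2091.2329
FM = 0.5 * 0.14 * 1.2 * 0.0284 * 2091.2329 = 4.9888 N

4.9888 N


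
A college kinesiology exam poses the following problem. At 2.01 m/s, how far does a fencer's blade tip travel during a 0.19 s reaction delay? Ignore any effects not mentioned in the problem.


d = v * t
d = 2.01 * 0.19
d = 0.3819 m

0.3819 m


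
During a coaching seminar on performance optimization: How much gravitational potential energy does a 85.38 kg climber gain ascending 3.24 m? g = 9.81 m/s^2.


PE = m * g * h
PE = 85.38 * 9.81 * 3.24
PE = 837.5778 * 3.24 = 2713.7521 J

2713.7521 J


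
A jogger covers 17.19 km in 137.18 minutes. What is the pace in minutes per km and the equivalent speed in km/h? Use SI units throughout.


Pace = time / distance = 137.18 min / 17.19 km = 7.9802 min/km
Speed = distance / time_in_hours = 17.19 / 2.2863 hr
Speed = 7.5186 km/h

7.9802 min/km, 7.5186 km/h


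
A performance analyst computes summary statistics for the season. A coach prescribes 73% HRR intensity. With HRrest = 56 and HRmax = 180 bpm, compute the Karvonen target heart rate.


Target = HRrest + pct*(HRmax - HRrest)
Heart rate reserve = HRmax - HRrest = 180 - 56 = 124 bpm
Fraction = 73% = 0.73
Target = 56 + 0.73 * 124
Target = 56 + 90.52 = 146.52 bpm

146.52 bpm


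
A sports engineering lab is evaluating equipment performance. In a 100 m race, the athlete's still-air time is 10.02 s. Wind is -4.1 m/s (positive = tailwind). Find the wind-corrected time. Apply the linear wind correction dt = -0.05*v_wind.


dt = -0.05 * v_wind = -0.05 * -4.1 = 0.205 s
t_corrected = t_still + dt = 10.02 + (0.205)
t_corrected = 10.225 s

10.225 s


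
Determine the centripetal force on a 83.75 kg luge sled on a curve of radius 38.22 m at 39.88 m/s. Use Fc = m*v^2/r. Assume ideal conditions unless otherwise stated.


Fc = m * v^2 / r
v^2 = 39.88^2 = 1590.4144
Fc = 83.75 * 1590.4144 / 38.22
Fc = 133197.206 / 38.22 = 3485.0132 N

3485.0132 N


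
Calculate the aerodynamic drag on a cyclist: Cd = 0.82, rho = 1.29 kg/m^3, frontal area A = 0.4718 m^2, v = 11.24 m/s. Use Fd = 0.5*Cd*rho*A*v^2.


Fd = 0.5 * Cd * rho * A * v^2
Fd = 0.5 * 0.82 * 1.29 * 0.4718 * 11.24^2
v^2 = 126.3376
Fd = 0.5 * 0.82 * 1.29 * 0.4718 * 126.3376 = 31.5257 N

31.5257 N


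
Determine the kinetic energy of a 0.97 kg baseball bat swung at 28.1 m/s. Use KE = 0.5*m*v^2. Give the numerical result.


KE = 0.5 * m * v^2
KE = 0.5 * 0.97 * 28.1^2
KE = 0.5 * 0.97 * 789.61 = 382.9609 J

382.9609 J


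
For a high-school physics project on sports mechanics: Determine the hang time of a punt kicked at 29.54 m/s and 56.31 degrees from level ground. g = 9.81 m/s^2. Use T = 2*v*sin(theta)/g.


T = 2*v*sin(theta)/g
sin(theta) = sin(56.31 deg) = 0.8321
T = 2*29.54*0.8321 / 9.81
T = 49.1576 / 9.81 = 5.011 s

5.011 s


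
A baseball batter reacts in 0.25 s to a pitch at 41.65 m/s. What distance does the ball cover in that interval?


d = v * t
d = 41.65 * 0.25
d = 10.4125 m

10.4125 m


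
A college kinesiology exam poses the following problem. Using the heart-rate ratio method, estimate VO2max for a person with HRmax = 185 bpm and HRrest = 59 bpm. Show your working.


VO2max = 15.3 * HRmax / HRrest
VO2max = 15.3 * 185 / 59
VO2max = 2830.5 / 59 = 47.9746 mL/kg/min

47.9746 mL/kg/min


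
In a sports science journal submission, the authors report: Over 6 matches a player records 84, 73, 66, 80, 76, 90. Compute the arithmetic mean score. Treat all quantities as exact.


Average = sum / n
Sum = 469
Average = 469 / 6 = 78.1667

78.1667


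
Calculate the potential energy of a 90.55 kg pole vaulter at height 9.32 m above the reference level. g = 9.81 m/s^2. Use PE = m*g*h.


PE = m * g * h
PE = 90.55 * 9.81 * 9.32
PE = 888.2955 * 9.32 = 8278.9141 J

8278.9141 J


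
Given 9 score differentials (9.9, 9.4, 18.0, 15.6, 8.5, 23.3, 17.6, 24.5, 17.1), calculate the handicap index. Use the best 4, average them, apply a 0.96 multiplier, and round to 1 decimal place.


All differentials: 9.9, 9.4, 18.0, 15.6, 8.5, 23.3, 17.6, 24.5, 17.1
Sorted: 8.5, 9.4, 9.9, 15.6, 17.1, 17.6, 18.0, 23.3, 24.5
Best 4: 8.5, 9.4, 9.9, 15.6
Average of best = 43.4 / 4 = 10.85
Raw index = 10.85 * 0.96 = 10.416
Handicap index = round(10.416, 1) = 10.4

10.4


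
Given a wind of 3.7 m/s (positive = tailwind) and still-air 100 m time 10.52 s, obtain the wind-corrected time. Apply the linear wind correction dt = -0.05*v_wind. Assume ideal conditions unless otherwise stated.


dt = -0.05 * v_wind = -0.05 * 3.7 = -0.185 s
t_corrected = t_still + dt = 10.52 + (-0.185)
t_corrected = 10.335 s

10.335 s


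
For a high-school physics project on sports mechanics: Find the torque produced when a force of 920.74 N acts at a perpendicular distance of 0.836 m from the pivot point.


tau = F * d
tau = 920.74 * 0.836
tau = 769.7386 N*m

769.7386 N*m


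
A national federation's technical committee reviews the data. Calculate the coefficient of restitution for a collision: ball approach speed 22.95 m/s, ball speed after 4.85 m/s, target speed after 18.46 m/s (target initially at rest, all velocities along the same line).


e = (v2_after - v1_after) / (v1_before - v2_before)
Numerator = 18.46 - 4.85 = 13.61
Denominator = 22.95 - 0 = 22.95
e = 13.61 / 22.95 = 0.593

0.593


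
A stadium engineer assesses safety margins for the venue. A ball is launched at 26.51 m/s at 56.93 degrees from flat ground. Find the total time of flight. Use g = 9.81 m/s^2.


T = 2*v*sin(theta)/g
sin(theta) = sin(56.93 deg) = 0.838
T = 2*26.51*0.838 / 9.81
T = 44.431 / 9.81 = 4.5292 s

4.5292 s


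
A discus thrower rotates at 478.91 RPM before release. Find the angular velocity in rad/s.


omega = RPM * 2 * pi / 60
omega = 478.91 * 2 * 3.14159 / 60
omega = 3009.0803 / 60 = 50.1513 rad/s

50.1513 rad/s


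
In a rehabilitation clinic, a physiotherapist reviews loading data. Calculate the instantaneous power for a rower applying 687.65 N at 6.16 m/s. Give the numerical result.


P = F * v
P = 687.65 * 6.16
P = 4235.924 W

4235.924 W


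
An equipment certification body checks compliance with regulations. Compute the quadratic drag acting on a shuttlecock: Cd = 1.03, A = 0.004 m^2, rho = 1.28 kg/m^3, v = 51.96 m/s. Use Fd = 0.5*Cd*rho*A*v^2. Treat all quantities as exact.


Fd = 0.5 * Cd * rho * A * v^2
Fd = 0.5 * 1.03 * 1.28 * 0.004 * 51.96^2
v^2 = 2699.8416
Fd = 0.5 * 1.03 * 1.28 * 0.004 * 2699.8416 = 7.1189 N

7.1189 N


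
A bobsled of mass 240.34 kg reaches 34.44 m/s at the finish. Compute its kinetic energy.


KE = 0.5 * m * v^2
KE = 0.5 * 240.34 * 34.44^2
KE = 0.5 * 240.34 * 1186.1136 = 142535.2713 J

142535.2713 J


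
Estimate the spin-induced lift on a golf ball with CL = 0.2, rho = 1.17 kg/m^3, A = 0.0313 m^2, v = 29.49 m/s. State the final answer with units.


FM = 0.5 * CL * rho * A * v^2
FM = 0.5 * 0.2 * 1.17 * 0.0313 * 29.49^2
v^2 = 869.6601
FM = 0.5 * 0.2 * 1.17 * 0.0313 * 869.6601 = 3.1848 N

3.1848 N


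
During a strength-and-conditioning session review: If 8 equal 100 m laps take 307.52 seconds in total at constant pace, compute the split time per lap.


Split time = total_time / n_laps = 307.52 / 8
Split time = 38.44 s per lap

38.44 s


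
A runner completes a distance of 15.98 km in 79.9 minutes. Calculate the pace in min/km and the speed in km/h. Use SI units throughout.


Pace = time / distance = 79.9 min / 15.98 km = 5 min/km
Speed = distance / time_in_hours = 15.98 / 1.3317 hr
Speed = 12 km/h

5 min/km, 12 km/h


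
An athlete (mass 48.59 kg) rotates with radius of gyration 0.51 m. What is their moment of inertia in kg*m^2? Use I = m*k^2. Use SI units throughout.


I = m * k^2
I = 48.59 * 0.51^2
I = 48.59 * 0.2601 = 12.6383 kg*m^2

12.6383 kg*m^2


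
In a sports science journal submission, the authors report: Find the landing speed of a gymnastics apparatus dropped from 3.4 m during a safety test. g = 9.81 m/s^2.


v = sqrt(2 * g * h)
v = sqrt(2 * 9.81 * 3.4)
v = sqrt(66.708) = 8.1675 m/s

8.1675 m/s


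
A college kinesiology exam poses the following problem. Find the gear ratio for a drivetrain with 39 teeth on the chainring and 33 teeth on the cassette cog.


GR = front_teeth / rear_teeth
GR = 39 / 33
GR = 1.1818

1.1818


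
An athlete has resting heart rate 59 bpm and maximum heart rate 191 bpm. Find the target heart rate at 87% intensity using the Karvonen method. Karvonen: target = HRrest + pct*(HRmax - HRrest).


Target = HRrest + pct*(HRmax - HRrest)
Heart rate reserve = HRmax - HRrest = 191 - 59 = 132 bpm
Fraction = 87% = 0.87
Target = 59 + 0.87 * 132
Target = 59 + 114.84 = 173.84 bpm

173.84 bpm


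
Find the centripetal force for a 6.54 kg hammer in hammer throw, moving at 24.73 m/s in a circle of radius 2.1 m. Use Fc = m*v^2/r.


Fc = m * v^2 / r
v^2 = 24.73^2 = 611.5729
Fc = 6.54 * 611.5729 / 2.1
Fc = 3999.6868 / 2.1 = 1904.6127 N

1904.6127 N


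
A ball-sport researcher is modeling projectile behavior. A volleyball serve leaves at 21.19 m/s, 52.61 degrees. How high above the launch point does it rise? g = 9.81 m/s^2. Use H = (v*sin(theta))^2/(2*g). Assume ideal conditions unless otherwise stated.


H = (v*sin(theta))^2 / (2*g)
vy = v*sin(theta) = 21.19 * sin(52.61 deg) = 16.8359 m/s
H = vy^2 / (2*g) = 283.4473 / (2*9.81)
H = 283.4473 / 19.62 = 14.4469 m

14.4469 m


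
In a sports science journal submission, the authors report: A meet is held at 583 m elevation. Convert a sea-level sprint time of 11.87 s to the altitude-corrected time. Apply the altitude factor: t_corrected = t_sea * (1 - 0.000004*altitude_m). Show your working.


Correction factor = 1 - 0.000004 * 583 = 0.997668
t_corrected = t_sea * factor = 11.87 * 0.997668
t_corrected = 11.8423 s

11.8423 s


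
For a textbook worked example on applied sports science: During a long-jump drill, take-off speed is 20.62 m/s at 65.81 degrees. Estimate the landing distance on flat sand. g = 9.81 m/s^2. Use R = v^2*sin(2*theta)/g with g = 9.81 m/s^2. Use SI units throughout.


R = v^2 * sin(2*theta) / g
Convert angle to radians: theta = 65.81 deg = 1.1486 rad
sin(2*theta) = sin(2.2972) = 0.7476
R = 20.62^2 * 0.7476 / 9.81
R = 425.1844 * 0.7476 / 9.81 = 32.401 m

32.401 m


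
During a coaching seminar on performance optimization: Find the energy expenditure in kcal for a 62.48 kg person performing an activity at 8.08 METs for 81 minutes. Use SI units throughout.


kcal = MET * mass * time_hr
Convert time: 81 min = 1.35 hr
kcal = 8.08 * 62.48 * 1.35
kcal = 681.5318 kcal

681.5318 kcal


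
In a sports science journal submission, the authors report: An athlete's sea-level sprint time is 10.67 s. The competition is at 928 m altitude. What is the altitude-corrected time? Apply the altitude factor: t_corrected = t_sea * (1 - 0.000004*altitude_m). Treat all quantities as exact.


Correction factor = 1 - 0.000004 * 928 = 0.996288
t_corrected = t_sea * factor = 10.67 * 0.996288
t_corrected = 10.6304 s

10.6304 s


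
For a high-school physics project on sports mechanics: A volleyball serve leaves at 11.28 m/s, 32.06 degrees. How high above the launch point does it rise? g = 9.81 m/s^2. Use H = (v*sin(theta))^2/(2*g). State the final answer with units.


H = (v*sin(theta))^2 / (2*g)
vy = v*sin(theta) = 11.28 * sin(32.06 deg) = 5.9875 m/s
H = vy^2 / (2*g) = 35.8502 / (2*9.81)
H = 35.8502 / 19.62 = 1.8272 m

1.8272 m


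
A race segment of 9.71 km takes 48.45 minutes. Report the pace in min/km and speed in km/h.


Pace = time / distance = 48.45 min / 9.71 km = 4.9897 min/km
Speed = distance / time_in_hours = 9.71 / 0.8075 hr
Speed = 12.0248 km/h

4.9897 min/km, 12.0248 km/h


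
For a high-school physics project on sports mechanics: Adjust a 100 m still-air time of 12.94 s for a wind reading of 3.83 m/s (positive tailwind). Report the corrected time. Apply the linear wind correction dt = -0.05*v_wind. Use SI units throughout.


dt = -0.05 * v_wind = -0.05 * 3.83 = -0.1915 s
t_corrected = t_still + dt = 12.94 + (-0.1915)
t_corrected = 12.7485 s

12.7485 s


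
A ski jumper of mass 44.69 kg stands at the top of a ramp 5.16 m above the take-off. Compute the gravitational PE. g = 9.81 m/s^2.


PE = m * g * h
PE = 44.69 * 9.81 * 5.16
PE = 438.4089 * 5.16 = 2262.1899 J

2262.1899 J


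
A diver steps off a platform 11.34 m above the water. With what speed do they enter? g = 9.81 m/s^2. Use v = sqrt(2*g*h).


v = sqrt(2 * g * h)
v = sqrt(2 * 9.81 * 11.34)
v = sqrt(222.4908) = 14.9161 m/s

14.9161 m/s


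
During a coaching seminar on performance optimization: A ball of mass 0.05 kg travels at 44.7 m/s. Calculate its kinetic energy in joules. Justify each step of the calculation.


KE = 0.5 * m * v^2
KE = 0.5 * 0.05 * 44.7^2
KE = 0.5 * 0.05 * 1998.09 = 49.9523 J

49.9523 J


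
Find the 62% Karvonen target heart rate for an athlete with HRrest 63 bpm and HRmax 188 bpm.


Target = HRrest + pct*(HRmax - HRrest)
Heart rate reserve = HRmax - HRrest = 188 - 63 = 125 bpm
Fraction = 62% = 0.62
Target = 63 + 0.62 * 125
Target = 63 + 77.5 = 140.5 bpm

140.5 bpm


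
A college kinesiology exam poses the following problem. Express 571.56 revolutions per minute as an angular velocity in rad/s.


omega = RPM * 2 * pi / 60
omega = 571.56 * 2 * 3.14159 / 60
omega = 3591.2174 / 60 = 59.8536 rad/s

59.8536 rad/s


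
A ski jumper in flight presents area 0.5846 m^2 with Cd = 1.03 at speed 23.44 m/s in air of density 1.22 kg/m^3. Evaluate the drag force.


Fd = 0.5 * Cd * rho * A * v^2
Fd = 0.5 * 1.03 * 1.22 * 0.5846 * 23.44^2
v^2 = 549.4336
Fd = 0.5 * 1.03 * 1.22 * 0.5846 * 549.4336 = 201.8093 N

201.8093 N


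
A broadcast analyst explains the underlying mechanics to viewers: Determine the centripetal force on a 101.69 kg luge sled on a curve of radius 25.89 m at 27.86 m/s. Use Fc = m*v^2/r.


Fc = m * v^2 / r
v^2 = 27.86^2 = 776.1796
Fc = 101.69 * 776.1796 / 25.89
Fc = 78929.7035 / 25.89 = 3048.656 N

3048.656 N


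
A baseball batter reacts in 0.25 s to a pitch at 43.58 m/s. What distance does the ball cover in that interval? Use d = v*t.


d = v * t
d = 43.58 * 0.25
d = 10.895 m

10.895 m


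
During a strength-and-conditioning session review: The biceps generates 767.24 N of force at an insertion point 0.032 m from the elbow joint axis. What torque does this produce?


tau = F * d
tau = 767.24 * 0.032
tau = 24.5517 N*m

24.5517 N*m


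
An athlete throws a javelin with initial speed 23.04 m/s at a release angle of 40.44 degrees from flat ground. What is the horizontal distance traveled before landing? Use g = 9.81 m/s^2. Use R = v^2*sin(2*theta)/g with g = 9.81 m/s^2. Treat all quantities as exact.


R = v^2 * sin(2*theta) / g
Convert angle to radians: theta = 40.44 deg = 0.7058 rad
sin(2*theta) = sin(1.4116) = 0.9874
R = 23.04^2 * 0.9874 / 9.81
R = 530.8416 * 0.9874 / 9.81 = 53.4282 m

53.4282 m


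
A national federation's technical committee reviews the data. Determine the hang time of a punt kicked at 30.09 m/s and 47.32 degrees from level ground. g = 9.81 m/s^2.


T = 2*v*sin(theta)/g
sin(theta) = sin(47.32 deg) = 0.7352
T = 2*30.09*0.7352 / 9.81
T = 44.2414 / 9.81 = 4.5098 s

4.5098 s


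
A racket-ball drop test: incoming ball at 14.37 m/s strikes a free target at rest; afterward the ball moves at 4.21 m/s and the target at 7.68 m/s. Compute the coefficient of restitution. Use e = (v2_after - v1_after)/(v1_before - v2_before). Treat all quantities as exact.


e = (v2_after - v1_after) / (v1_before - v2_before)
Numerator = 7.68 - 4.21 = 3.47
Denominator = 14.37 - 0 = 14.37
e = 3.47 / 14.37 = 0.2415

0.2415


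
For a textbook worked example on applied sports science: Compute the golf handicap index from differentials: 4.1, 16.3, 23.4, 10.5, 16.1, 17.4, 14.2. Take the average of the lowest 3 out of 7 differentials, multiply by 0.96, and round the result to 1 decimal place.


All differentials: 4.1, 16.3, 23.4, 10.5, 16.1, 17.4, 14.2
Sorted: 4.1, 10.5, 14.2, 16.1, 16.3, 17.4, 23.4
Best 3: 4.1, 10.5, 14.2
Average of best = 28.8 / 3 = 9.6
Raw index = 9.6 * 0.96 = 9.216
Handicap index = round(9.216, 1) = 9.2

9.2


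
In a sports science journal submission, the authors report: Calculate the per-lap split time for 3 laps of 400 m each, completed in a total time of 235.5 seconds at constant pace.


Split time = total_time / n_laps = 235.5 / 3
Split time = 78.5 s per lap

78.5 s


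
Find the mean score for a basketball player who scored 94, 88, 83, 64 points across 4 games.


Average = sum / n
Sum = 329
Average = 329 / 4 = 82.25

82.25


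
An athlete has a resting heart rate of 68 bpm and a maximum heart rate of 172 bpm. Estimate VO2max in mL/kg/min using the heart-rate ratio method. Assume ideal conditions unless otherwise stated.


VO2max = 15.3 * HRmax / HRrest
VO2max = 15.3 * 172 / 68
VO2max = 2631.6 / 68 = 38.7 mL/kg/min

38.7 mL/kg/min


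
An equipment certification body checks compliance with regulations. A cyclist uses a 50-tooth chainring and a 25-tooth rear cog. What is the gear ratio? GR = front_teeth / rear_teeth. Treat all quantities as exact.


GR = front_teeth / rear_teeth
GR = 50 / 25
GR = 2

2


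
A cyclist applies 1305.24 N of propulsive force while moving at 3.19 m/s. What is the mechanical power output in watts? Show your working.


P = F * v
P = 1305.24 * 3.19
P = 4163.7156 W

4163.7156 W


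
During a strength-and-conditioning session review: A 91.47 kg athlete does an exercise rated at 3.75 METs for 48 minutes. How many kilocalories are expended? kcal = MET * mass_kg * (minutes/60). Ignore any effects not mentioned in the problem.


kcal = MET * mass * time_hr
Convert time: 48 min = 0.8 hr
kcal = 3.75 * 91.47 * 0.8
kcal = 274.41 kcal

274.41 kcal


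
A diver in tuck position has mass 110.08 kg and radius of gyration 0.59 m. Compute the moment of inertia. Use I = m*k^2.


I = m * k^2
I = 110.08 * 0.59^2
I = 110.08 * 0.3481 = 38.3188 kg*m^2

38.3188 kg*m^2


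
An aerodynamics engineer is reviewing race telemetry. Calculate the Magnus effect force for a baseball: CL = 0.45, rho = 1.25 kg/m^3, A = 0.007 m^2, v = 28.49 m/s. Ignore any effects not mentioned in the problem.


FM = 0.5 * CL * rho * A * v^2
FM = 0.5 * 0.45 * 1.25 * 0.007 * 28.49^2
v^2 = 811.6801
FM = 0.5 * 0.45 * 1.25 * 0.007 * 811.6801 = 1.598 N

1.598 N


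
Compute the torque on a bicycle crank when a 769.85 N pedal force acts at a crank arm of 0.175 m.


tau = F * d
tau = 769.85 * 0.175
tau = 134.7237 N*m

134.7237 N*m


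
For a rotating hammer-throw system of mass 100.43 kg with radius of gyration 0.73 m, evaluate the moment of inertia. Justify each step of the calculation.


I = m * k^2
I = 100.43 * 0.73^2
I = 100.43 * 0.5329 = 53.5191 kg*m^2

53.5191 kg*m^2


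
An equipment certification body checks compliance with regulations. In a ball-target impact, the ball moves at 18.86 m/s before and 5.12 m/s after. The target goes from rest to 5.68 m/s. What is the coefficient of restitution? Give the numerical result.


e = (v2_after - v1_after) / (v1_before - v2_before)
Numerator = 5.68 - 5.12 = 0.56
Denominator = 18.86 - 0 = 18.86
e = 0.56 / 18.86 = 0.0297

0.0297


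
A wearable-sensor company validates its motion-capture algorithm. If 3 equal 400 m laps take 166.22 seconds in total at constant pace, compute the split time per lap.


Split time = total_time / n_laps = 166.22 / 3
Split time = 55.4067 s per lap

55.4067 s


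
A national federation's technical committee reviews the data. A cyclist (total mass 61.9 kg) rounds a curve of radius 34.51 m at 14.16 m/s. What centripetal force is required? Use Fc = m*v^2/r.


Fc = m * v^2 / r
v^2 = 14.16^2 = 200.5056
Fc = 61.9 * 200.5056 / 34.51
Fc = 12411.2966 / 34.51 = 359.6435 N

359.6435 N


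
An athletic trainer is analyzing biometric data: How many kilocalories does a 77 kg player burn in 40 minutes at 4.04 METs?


kcal = MET * mass * time_hr
Convert time: 40 min = 0.6667 hr
kcal = 4.04 * 77 * 0.6667
kcal = 207.3867 kcal

207.3867 kcal


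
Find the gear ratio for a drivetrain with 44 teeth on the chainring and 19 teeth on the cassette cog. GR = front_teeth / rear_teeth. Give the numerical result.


GR = front_teeth / rear_teeth
GR = 44 / 19
GR = 2.3158

2.3158


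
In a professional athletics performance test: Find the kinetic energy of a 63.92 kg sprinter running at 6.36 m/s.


KE = 0.5 * m * v^2
KE = 0.5 * 63.92 * 6.36^2
KE = 0.5 * 63.92 * 40.4496 = 1292.7692 J

1292.7692 J


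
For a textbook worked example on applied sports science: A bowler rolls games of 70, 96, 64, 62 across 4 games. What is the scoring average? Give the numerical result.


Average = sum / n
Sum = 292
Average = 292 / 4 = 73

73


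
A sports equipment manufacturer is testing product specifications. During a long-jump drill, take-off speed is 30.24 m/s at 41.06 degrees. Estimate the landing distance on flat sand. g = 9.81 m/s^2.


R = v^2 * sin(2*theta) / g
Convert angle to radians: theta = 41.06 deg = 0.7166 rad
sin(2*theta) = sin(1.4333) = 0.9906
R = 30.24^2 * 0.9906 / 9.81
R = 914.4576 * 0.9906 / 9.81 = 92.3367 m

92.3367 m


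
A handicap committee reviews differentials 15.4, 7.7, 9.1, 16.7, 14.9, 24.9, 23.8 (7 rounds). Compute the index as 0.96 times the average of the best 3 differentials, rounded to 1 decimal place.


All differentials: 15.4, 7.7, 9.1, 16.7, 14.9, 24.9, 23.8
Sorted: 7.7, 9.1, 14.9, 15.4, 16.7, 23.8, 24.9
Best 3: 7.7, 9.1, 14.9
Average of best = 31.7 / 3 = 10.5667
Raw index = 10.5667 * 0.96 = 10.144
Handicap index = round(10.144, 1) = 10.1

10.1


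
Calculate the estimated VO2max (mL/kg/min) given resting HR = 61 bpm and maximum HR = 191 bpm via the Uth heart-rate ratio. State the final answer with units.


VO2max = 15.3 * HRmax / HRrest
VO2max = 15.3 * 191 / 61
VO2max = 2922.3 / 61 = 47.9066 mL/kg/min

47.9066 mL/kg/min


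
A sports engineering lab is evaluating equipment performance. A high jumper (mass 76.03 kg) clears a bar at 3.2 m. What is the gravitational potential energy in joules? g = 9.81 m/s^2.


PE = m * g * h
PE = 76.03 * 9.81 * 3.2
PE = 745.8543 * 3.2 = 2386.7338 J

2386.7338 J


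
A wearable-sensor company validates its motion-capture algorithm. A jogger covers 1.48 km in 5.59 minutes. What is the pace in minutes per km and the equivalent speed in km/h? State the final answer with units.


Pace = time / distance = 5.59 min / 1.48 km = 3.777 min/km
Speed = distance / time_in_hours = 1.48 / 0.0932 hr
Speed = 15.8855 km/h

3.777 min/km, 15.8855 km/h


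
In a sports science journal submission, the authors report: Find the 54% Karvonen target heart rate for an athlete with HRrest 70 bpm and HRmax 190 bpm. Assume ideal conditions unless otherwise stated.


Target = HRrest + pct*(HRmax - HRrest)
Heart rate reserve = HRmax - HRrest = 190 - 70 = 120 bpm
Fraction = 54% = 0.54
Target = 70 + 0.54 * 120
Target = 70 + 64.8 = 134.8 bpm

134.8 bpm


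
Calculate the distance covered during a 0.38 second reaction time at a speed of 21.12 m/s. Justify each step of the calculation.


d = v * t
d = 21.12 * 0.38
d = 8.0256 m

8.0256 m


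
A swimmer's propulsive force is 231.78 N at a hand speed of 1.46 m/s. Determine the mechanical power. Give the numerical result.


P = F * v
P = 231.78 * 1.46
P = 338.3988 W

338.3988 W


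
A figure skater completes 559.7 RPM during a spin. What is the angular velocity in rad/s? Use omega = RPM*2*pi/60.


omega = RPM * 2 * pi / 60
omega = 559.7 * 2 * 3.14159 / 60
omega = 3516.6988 / 60 = 58.6116 rad/s

58.6116 rad/s


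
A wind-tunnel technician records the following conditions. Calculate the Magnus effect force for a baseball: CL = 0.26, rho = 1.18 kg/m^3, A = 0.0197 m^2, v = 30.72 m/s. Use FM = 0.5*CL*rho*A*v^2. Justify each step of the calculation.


FM = 0.5 * CL * rho * A * v^2
FM = 0.5 * 0.26 * 1.18 * 0.0197 * 30.72^2
v^2 = 943.7184
FM = 0.5 * 0.26 * 1.18 * 0.0197 * 943.7184 = 2.8519 N

2.8519 N


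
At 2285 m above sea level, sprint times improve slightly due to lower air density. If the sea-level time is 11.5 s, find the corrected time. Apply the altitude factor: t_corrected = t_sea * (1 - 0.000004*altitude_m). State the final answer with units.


Correction factor = 1 - 0.000004 * 2285 = 0.99086
t_corrected = t_sea * factor = 11.5 * 0.99086
t_corrected = 11.3949 s

11.3949 s


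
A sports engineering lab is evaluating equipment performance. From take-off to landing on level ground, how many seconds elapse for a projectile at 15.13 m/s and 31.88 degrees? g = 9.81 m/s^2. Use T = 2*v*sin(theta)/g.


T = 2*v*sin(theta)/g
sin(theta) = sin(31.88 deg) = 0.5281
T = 2*15.13*0.5281 / 9.81
T = 15.9816 / 9.81 = 1.6291 s

1.6291 s


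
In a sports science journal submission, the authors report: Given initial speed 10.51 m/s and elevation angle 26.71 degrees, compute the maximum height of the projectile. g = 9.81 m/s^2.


H = (v*sin(theta))^2 / (2*g)
vy = v*sin(theta) = 10.51 * sin(26.71 deg) = 4.724 m/s
H = vy^2 / (2*g) = 22.316 / (2*9.81)
H = 22.316 / 19.62 = 1.1374 m

1.1374 m


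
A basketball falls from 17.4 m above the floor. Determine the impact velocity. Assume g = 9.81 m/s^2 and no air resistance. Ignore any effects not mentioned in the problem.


v = sqrt(2 * g * h)
v = sqrt(2 * 9.81 * 17.4)
v = sqrt(341.388) = 18.4767 m/s

18.4767 m/s


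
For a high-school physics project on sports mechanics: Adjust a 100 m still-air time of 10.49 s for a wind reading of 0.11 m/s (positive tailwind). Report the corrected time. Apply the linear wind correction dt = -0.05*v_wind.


dt = -0.05 * v_wind = -0.05 * 0.11 = -0.0055 s
t_corrected = t_still + dt = 10.49 + (-0.0055)
t_corrected = 10.4845 s

10.4845 s


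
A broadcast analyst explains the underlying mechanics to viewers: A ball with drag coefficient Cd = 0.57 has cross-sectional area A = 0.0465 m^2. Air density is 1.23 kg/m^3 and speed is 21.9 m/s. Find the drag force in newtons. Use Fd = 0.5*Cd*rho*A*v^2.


Fd = 0.5 * Cd * rho * A * v^2
Fd = 0.5 * 0.57 * 1.23 * 0.0465 * 21.9^2
v^2 = 479.61
Fd = 0.5 * 0.57 * 1.23 * 0.0465 * 479.61 = 7.8179 N

7.8179 N


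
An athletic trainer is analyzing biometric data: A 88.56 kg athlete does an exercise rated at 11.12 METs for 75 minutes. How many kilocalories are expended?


kcal = MET * mass * time_hr
Convert time: 75 min = 1.25 hr
kcal = 11.12 * 88.56 * 1.25
kcal = 1230.984 kcal

1230.984 kcal


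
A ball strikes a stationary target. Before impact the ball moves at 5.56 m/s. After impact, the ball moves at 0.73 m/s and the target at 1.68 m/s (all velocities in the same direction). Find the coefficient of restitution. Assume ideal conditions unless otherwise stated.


e = (v2_after - v1_after) / (v1_before - v2_before)
Numerator = 1.68 - 0.73 = 0.95
Denominator = 5.56 - 0 = 5.56
e = 0.95 / 5.56 = 0.1709

0.1709


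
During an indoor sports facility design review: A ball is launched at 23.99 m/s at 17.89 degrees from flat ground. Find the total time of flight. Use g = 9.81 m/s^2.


T = 2*v*sin(theta)/g
sin(theta) = sin(17.89 deg) = 0.3072
T = 2*23.99*0.3072 / 9.81
T = 14.739 / 9.81 = 1.5024 s

1.5024 s


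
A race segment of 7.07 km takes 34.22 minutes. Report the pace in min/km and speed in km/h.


Pace = time / distance = 34.22 min / 7.07 km = 4.8402 min/km
Speed = distance / time_in_hours = 7.07 / 0.5703 hr
Speed = 12.3963 km/h

4.8402 min/km, 12.3963 km/h


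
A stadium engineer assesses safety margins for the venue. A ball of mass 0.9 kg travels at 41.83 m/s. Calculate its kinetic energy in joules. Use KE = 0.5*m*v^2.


KE = 0.5 * m * v^2
KE = 0.5 * 0.9 * 41.83^2
KE = 0.5 * 0.9 * 1749.7489 = 787.387 J

787.387 J


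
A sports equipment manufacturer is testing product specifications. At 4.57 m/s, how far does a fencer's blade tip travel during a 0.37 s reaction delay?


d = v * t
d = 4.57 * 0.37
d = 1.6909 m

1.6909 m


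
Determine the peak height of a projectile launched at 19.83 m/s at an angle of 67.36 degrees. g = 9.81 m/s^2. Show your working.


H = (v*sin(theta))^2 / (2*g)
vy = v*sin(theta) = 19.83 * sin(67.36 deg) = 18.3019 m/s
H = vy^2 / (2*g) = 334.9608 / (2*9.81)
H = 334.9608 / 19.62 = 17.0724 m

17.0724 m


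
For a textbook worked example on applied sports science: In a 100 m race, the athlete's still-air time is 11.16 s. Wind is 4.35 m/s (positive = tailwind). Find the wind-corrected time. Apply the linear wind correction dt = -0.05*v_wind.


dt = -0.05 * v_wind = -0.05 * 4.35 = -0.2175 s
t_corrected = t_still + dt = 11.16 + (-0.2175)
t_corrected = 10.9425 s

10.9425 s


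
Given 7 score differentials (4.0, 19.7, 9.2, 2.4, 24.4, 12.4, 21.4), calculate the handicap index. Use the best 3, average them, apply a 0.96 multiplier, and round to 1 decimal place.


All differentials: 4.0, 19.7, 9.2, 2.4, 24.4, 12.4, 21.4
Sorted: 2.4, 4.0, 9.2, 12.4, 19.7, 21.4, 24.4
Best 3: 2.4, 4.0, 9.2
Average of best = 15.6 / 3 = 5.2
Raw index = 5.2 * 0.96 = 4.992
Handicap index = round(4.992, 1) = 5.0

5.0


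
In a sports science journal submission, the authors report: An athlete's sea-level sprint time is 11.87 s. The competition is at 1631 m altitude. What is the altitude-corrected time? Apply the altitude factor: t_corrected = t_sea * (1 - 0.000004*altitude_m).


Correction factor = 1 - 0.000004 * 1631 = 0.993476
t_corrected = t_sea * factor = 11.87 * 0.993476
t_corrected = 11.7926 s

11.7926 s


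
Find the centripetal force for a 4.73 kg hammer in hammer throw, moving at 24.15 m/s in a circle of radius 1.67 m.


Fc = m * v^2 / r
v^2 = 24.15^2 = 583.2225
Fc = 4.73 * 583.2225 / 1.67
Fc = 2758.6424 / 1.67 = 1651.8817 N

1651.8817 N


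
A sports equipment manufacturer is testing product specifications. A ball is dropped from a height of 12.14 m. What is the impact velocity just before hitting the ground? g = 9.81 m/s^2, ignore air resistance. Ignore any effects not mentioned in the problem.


v = sqrt(2 * g * h)
v = sqrt(2 * 9.81 * 12.14)
v = sqrt(238.1868) = 15.4333 m/s

15.4333 m/s
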